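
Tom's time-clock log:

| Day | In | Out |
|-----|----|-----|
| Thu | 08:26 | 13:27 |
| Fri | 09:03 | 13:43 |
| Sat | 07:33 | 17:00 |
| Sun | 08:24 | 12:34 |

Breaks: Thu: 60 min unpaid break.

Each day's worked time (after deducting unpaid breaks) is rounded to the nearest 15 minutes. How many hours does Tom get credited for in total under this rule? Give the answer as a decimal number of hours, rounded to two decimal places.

Thu: 08:26–13:27 = 5 h 1 min − 60 min = 4 h 1 min → rounds to 4 h 0 min
Fri: 09:03–13:43 = 4 h 40 min → rounds to 4 h 45 min
Sat: 07:33–17:00 = 9 h 27 min → rounds to 9 h 30 min
Sun: 08:24–12:34 = 4 h 10 min → rounds to 4 h 15 min
Total credited: 22 h 30 min.

22.50 hours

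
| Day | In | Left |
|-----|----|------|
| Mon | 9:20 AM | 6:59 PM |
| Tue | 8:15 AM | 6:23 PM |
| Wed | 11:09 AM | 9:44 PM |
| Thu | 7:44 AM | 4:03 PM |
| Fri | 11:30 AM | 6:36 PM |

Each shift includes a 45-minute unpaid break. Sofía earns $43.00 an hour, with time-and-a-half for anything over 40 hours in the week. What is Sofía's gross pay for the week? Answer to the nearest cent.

$1851.15

Mon: 9:20 AM–6:59 PM = 9 h 39 min; less 45 min break → 8 h 54 min
Tue: 8:15 AM–6:23 PM = 10 h 8 min; less 45 min break → 9 h 23 min
Wed: 11:09 AM–9:44 PM = 10 h 35 min; less 45 min break → 9 h 50 min
Thu: 7:44 AM–4:03 PM = 8 h 19 min; less 45 min break → 7 h 34 min
Fri: 11:30 AM–6:36 PM = 7 h 6 min; less 45 min break → 6 h 21 min
Total worked: 42 h 2 min = 2522 min.
Regular 40 h 0 min = 2400 min at $43.00/h; overtime 2 h 2 min = 122 min at $64.50/h.
Pay = (2400 × $43.00 + 122 × $64.50) ÷ 60 = $1851.15.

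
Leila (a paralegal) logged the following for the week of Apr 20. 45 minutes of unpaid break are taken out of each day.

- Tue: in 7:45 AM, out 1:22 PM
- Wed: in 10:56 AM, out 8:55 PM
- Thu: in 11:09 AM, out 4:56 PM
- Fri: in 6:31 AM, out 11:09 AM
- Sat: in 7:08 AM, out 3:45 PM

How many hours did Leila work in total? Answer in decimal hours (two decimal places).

30.88 hours

Tue: 7:45 AM–1:22 PM = 5 h 37 min; less 45 min break → 4 h 52 min
Wed: 10:56 AM–8:55 PM = 9 h 59 min; less 45 min break → 9 h 14 min
Thu: 11:09 AM–4:56 PM = 5 h 47 min; less 45 min break → 5 h 2 min
Fri: 6:31 AM–11:09 AM = 4 h 38 min; less 45 min break → 3 h 53 min
Sat: 7:08 AM–3:45 PM = 8 h 37 min; less 45 min break → 7 h 52 min
Total: 4 h 52 min + 9 h 14 min + 5 h 2 min + 3 h 53 min + 7 h 52 min = 30 h 53 min.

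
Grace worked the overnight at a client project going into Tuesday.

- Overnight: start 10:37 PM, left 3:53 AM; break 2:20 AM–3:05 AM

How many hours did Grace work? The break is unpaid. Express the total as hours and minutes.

Overnight: 10:37 PM → midnight = 1 h 23 min; midnight → 3:53 AM = 3 h 53 min; span 5 h 16 min; less 45 min break → 4 h 31 min

4 h 31 min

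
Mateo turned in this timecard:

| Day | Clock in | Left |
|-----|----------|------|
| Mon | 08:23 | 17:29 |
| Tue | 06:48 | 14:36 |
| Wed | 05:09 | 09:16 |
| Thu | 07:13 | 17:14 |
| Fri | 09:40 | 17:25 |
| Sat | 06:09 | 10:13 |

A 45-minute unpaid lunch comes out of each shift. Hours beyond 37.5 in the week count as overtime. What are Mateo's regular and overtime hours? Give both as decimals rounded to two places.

Mon: 08:23–17:29 = 9 h 6 min; less 45 min break → 8 h 21 min
Tue: 06:48–14:36 = 7 h 48 min; less 45 min break → 7 h 3 min
Wed: 05:09–09:16 = 4 h 7 min; less 45 min break → 3 h 22 min
Thu: 07:13–17:14 = 10 h 1 min; less 45 min break → 9 h 16 min
Fri: 09:40–17:25 = 7 h 45 min; less 45 min break → 7 h 0 min
Sat: 06:09–10:13 = 4 h 4 min; less 45 min break → 3 h 19 min
Total worked: 38 h 21 min = 38.35 h.
Threshold 37.5 h → overtime 0 h 51 min, regular 37 h 30 min.

Regular 37.50 hours, overtime 0.85 hours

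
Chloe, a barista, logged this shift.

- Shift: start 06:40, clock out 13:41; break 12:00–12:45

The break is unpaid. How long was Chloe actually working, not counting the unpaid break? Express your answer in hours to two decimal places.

6.27 hours

Shift: 06:40–13:41 = 7 h 1 min; less 45 min break → 6 h 16 min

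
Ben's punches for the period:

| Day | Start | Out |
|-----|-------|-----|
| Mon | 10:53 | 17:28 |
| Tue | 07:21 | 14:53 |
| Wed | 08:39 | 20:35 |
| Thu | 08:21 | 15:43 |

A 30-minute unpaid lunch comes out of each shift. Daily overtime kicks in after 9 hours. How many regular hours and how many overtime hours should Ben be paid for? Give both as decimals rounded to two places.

Mon: 10:53–17:28 = 6 h 35 min; less 30 min break → 6 h 5 min
Tue: 07:21–14:53 = 7 h 32 min; less 30 min break → 7 h 2 min
Wed: 08:39–20:35 = 11 h 56 min; less 30 min break → 11 h 26 min
Thu: 08:21–15:43 = 7 h 22 min; less 30 min break → 6 h 52 min
Mon reg 6 h 5 min / OT 0 h 0 min; Tue reg 7 h 2 min / OT 0 h 0 min; Wed reg 9 h 0 min / OT 2 h 26 min; Thu reg 6 h 52 min / OT 0 h 0 min.
Totals: regular 28 h 59 min, overtime 2 h 26 min.

Regular 28.98 hours, overtime 2.43 hours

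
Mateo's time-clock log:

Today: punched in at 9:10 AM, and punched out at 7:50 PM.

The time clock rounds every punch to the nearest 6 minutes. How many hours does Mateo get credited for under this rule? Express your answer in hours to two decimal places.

10.60 hours

Today: in 9:10 AM→9:12 AM, out 7:50 PM→7:48 PM; 10 h 36 min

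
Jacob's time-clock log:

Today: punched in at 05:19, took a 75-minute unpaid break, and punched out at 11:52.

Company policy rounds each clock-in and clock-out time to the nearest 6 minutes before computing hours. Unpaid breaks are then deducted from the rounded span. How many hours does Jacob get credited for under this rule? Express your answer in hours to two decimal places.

5.35 hours

Today: in 05:19→05:18, out 11:52→11:54; 6 h 36 min − 75 min = 5 h 21 min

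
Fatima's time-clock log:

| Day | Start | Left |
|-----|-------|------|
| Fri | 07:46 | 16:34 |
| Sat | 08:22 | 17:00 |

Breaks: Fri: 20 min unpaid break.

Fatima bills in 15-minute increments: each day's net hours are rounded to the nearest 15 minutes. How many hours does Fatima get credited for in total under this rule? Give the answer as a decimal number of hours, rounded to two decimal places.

17.25 hours

Fri: 07:46–16:34 = 8 h 48 min − 20 min = 8 h 28 min → rounds to 8 h 30 min
Sat: 08:22–17:00 = 8 h 38 min → rounds to 8 h 45 min
Total credited: 17 h 15 min.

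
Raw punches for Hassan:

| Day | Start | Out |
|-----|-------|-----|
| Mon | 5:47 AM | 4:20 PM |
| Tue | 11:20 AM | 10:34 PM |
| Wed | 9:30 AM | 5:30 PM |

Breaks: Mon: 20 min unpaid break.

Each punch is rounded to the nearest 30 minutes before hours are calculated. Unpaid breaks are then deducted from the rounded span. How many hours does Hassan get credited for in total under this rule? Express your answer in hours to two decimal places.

Mon: in 5:47 AM→6:00 AM, out 4:20 PM→4:30 PM; 10 h 30 min − 20 min = 10 h 10 min
Tue: in 11:20 AM→11:30 AM, out 10:34 PM→10:30 PM; 11 h 0 min
Wed: in 9:30 AM→9:30 AM, out 5:30 PM→5:30 PM; 8 h 0 min
Total credited: 29 h 10 min.

29.17 hours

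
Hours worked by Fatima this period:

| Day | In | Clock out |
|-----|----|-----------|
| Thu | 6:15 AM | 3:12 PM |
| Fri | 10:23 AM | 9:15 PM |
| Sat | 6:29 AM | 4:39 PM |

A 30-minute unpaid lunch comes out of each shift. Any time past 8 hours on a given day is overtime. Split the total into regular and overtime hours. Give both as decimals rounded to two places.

Regular 24.00 hours, overtime 4.48 hours

Thu: 6:15 AM–3:12 PM = 8 h 57 min; less 30 min break → 8 h 27 min
Fri: 10:23 AM–9:15 PM = 10 h 52 min; less 30 min break → 10 h 22 min
Sat: 6:29 AM–4:39 PM = 10 h 10 min; less 30 min break → 9 h 40 min
Thu reg 8 h 0 min / OT 0 h 27 min; Fri reg 8 h 0 min / OT 2 h 22 min; Sat reg 8 h 0 min / OT 1 h 40 min.
Totals: regular 24 h 0 min, overtime 4 h 29 min.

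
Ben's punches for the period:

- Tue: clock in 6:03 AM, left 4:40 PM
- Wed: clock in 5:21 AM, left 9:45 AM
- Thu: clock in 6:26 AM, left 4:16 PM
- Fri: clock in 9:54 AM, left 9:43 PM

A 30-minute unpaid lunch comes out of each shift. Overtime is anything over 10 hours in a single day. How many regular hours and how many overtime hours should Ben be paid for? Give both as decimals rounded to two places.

Regular 33.23 hours, overtime 1.43 hours

Tue: 6:03 AM–4:40 PM = 10 h 37 min; less 30 min break → 10 h 7 min
Wed: 5:21 AM–9:45 AM = 4 h 24 min; less 30 min break → 3 h 54 min
Thu: 6:26 AM–4:16 PM = 9 h 50 min; less 30 min break → 9 h 20 min
Fri: 9:54 AM–9:43 PM = 11 h 49 min; less 30 min break → 11 h 19 min
Tue reg 10 h 0 min / OT 0 h 7 min; Wed reg 3 h 54 min / OT 0 h 0 min; Thu reg 9 h 20 min / OT 0 h 0 min; Fri reg 10 h 0 min / OT 1 h 19 min.
Totals: regular 33 h 14 min, overtime 1 h 26 min.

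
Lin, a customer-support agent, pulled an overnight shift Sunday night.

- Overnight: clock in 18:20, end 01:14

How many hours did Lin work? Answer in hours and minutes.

6 h 54 min

Overnight: 18:20 → midnight = 5 h 40 min; midnight → 01:14 = 1 h 14 min; span 6 h 54 min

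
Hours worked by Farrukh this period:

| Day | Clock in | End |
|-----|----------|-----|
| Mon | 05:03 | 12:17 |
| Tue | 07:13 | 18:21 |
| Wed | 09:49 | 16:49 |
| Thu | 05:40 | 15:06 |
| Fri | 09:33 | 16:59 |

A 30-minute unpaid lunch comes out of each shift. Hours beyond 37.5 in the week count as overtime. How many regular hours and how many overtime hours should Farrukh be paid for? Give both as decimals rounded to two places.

Mon: 05:03–12:17 = 7 h 14 min; less 30 min break → 6 h 44 min
Tue: 07:13–18:21 = 11 h 8 min; less 30 min break → 10 h 38 min
Wed: 09:49–16:49 = 7 h 0 min; less 30 min break → 6 h 30 min
Thu: 05:40–15:06 = 9 h 26 min; less 30 min break → 8 h 56 min
Fri: 09:33–16:59 = 7 h 26 min; less 30 min break → 6 h 56 min
Total worked: 39 h 44 min = 39.73 h.
Threshold 37.5 h → overtime 2 h 14 min, regular 37 h 30 min.

Regular 37.50 hours, overtime 2.23 hours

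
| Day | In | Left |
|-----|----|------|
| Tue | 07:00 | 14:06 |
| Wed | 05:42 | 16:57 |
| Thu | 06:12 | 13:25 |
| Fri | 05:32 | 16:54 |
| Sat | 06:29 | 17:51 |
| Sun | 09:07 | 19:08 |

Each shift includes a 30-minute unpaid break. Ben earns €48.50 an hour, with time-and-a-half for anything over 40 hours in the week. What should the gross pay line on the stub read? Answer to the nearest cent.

Tue: 07:00–14:06 = 7 h 6 min; less 30 min break → 6 h 36 min
Wed: 05:42–16:57 = 11 h 15 min; less 30 min break → 10 h 45 min
Thu: 06:12–13:25 = 7 h 13 min; less 30 min break → 6 h 43 min
Fri: 05:32–16:54 = 11 h 22 min; less 30 min break → 10 h 52 min
Sat: 06:29–17:51 = 11 h 22 min; less 30 min break → 10 h 52 min
Sun: 09:07–19:08 = 10 h 1 min; less 30 min break → 9 h 31 min
Total worked: 55 h 19 min = 3319 min.
Regular 40 h 0 min = 2400 min at €48.50/h; overtime 15 h 19 min = 919 min at €72.75/h.
Pay = (2400 × €48.50 + 919 × €72.75) ÷ 60 = €3054.29.

€3054.29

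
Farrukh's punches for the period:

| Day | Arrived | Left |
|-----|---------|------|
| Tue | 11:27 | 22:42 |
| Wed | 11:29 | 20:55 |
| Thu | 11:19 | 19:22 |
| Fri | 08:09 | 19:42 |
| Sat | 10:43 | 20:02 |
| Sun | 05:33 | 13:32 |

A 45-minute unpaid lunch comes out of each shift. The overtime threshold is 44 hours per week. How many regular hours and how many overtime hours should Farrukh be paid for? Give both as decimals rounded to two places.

Tue: 11:27–22:42 = 11 h 15 min; less 45 min break → 10 h 30 min
Wed: 11:29–20:55 = 9 h 26 min; less 45 min break → 8 h 41 min
Thu: 11:19–19:22 = 8 h 3 min; less 45 min break → 7 h 18 min
Fri: 08:09–19:42 = 11 h 33 min; less 45 min break → 10 h 48 min
Sat: 10:43–20:02 = 9 h 19 min; less 45 min break → 8 h 34 min
Sun: 05:33–13:32 = 7 h 59 min; less 45 min break → 7 h 14 min
Total worked: 53 h 5 min = 53.08 h.
Threshold 44 h → overtime 9 h 5 min, regular 44 h 0 min.

Regular 44.00 hours, overtime 9.08 hours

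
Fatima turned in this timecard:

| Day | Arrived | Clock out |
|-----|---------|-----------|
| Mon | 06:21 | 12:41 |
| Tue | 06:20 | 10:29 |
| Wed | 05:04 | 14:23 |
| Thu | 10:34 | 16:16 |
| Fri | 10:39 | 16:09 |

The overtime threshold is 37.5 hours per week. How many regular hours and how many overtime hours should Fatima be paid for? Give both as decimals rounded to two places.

Mon: 06:21–12:41 = 6 h 20 min
Tue: 06:20–10:29 = 4 h 9 min
Wed: 05:04–14:23 = 9 h 19 min
Thu: 10:34–16:16 = 5 h 42 min
Fri: 10:39–16:09 = 5 h 30 min
Total worked: 31 h 0 min = 31.00 h.
Threshold 37.5 h → overtime 0 h 0 min, regular 31 h 0 min.

Regular 31.00 hours, overtime 0.00 hours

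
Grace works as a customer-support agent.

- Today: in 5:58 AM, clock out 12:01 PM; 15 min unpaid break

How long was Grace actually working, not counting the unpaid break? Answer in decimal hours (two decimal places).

5.80 hours

Today: 5:58 AM–12:01 PM = 6 h 3 min; less 15 min break → 5 h 48 min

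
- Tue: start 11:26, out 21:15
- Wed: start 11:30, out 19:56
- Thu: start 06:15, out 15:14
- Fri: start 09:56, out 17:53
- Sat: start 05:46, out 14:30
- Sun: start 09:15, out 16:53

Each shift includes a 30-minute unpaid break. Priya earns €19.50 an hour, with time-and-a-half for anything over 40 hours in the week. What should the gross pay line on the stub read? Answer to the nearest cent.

€1030.09

Tue: 11:26–21:15 = 9 h 49 min; less 30 min break → 9 h 19 min
Wed: 11:30–19:56 = 8 h 26 min; less 30 min break → 7 h 56 min
Thu: 06:15–15:14 = 8 h 59 min; less 30 min break → 8 h 29 min
Fri: 09:56–17:53 = 7 h 57 min; less 30 min break → 7 h 27 min
Sat: 05:46–14:30 = 8 h 44 min; less 30 min break → 8 h 14 min
Sun: 09:15–16:53 = 7 h 38 min; less 30 min break → 7 h 8 min
Total worked: 48 h 33 min = 2913 min.
Regular 40 h 0 min = 2400 min at €19.50/h; overtime 8 h 33 min = 513 min at €29.25/h.
Pay = (2400 × €19.50 + 513 × €29.25) ÷ 60 = €1030.09.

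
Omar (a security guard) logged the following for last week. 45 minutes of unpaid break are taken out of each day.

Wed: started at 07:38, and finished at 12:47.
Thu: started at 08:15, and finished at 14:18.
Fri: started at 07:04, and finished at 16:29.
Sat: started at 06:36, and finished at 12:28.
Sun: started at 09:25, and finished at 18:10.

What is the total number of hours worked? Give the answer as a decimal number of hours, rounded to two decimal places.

Wed: 07:38–12:47 = 5 h 9 min; less 45 min break → 4 h 24 min
Thu: 08:15–14:18 = 6 h 3 min; less 45 min break → 5 h 18 min
Fri: 07:04–16:29 = 9 h 25 min; less 45 min break → 8 h 40 min
Sat: 06:36–12:28 = 5 h 52 min; less 45 min break → 5 h 7 min
Sun: 09:25–18:10 = 8 h 45 min; less 45 min break → 8 h 0 min
Total: 4 h 24 min + 5 h 18 min + 8 h 40 min + 5 h 7 min + 8 h 0 min = 31 h 29 min.

31.48 hours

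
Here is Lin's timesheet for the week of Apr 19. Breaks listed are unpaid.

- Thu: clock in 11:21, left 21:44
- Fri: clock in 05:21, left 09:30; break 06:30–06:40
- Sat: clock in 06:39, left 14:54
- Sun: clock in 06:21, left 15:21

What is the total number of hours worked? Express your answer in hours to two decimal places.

Thu: 11:21–21:44 = 10 h 23 min
Fri: 05:21–09:30 = 4 h 9 min; less 10 min break → 3 h 59 min
Sat: 06:39–14:54 = 8 h 15 min
Sun: 06:21–15:21 = 9 h 0 min
Total: 10 h 23 min + 3 h 59 min + 8 h 15 min + 9 h 0 min = 31 h 37 min.

31.62 hours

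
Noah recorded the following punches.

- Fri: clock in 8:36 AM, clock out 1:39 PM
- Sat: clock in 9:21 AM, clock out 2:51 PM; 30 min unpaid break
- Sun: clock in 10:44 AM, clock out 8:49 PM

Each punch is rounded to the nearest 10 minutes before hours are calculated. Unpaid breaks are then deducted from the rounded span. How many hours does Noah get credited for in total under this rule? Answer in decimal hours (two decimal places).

20.17 hours

Fri: in 8:36 AM→8:40 AM, out 1:39 PM→1:40 PM; 5 h 0 min
Sat: in 9:21 AM→9:20 AM, out 2:51 PM→2:50 PM; 5 h 30 min − 30 min = 5 h 0 min
Sun: in 10:44 AM→10:40 AM, out 8:49 PM→8:50 PM; 10 h 10 min
Total credited: 20 h 10 min.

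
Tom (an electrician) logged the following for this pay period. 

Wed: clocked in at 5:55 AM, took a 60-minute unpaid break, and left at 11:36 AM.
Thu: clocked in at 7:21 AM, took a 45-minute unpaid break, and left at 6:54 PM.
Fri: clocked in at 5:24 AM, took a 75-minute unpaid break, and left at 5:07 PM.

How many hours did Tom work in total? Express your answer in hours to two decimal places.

Wed: 5:55 AM–11:36 AM = 5 h 41 min; less 60 min break → 4 h 41 min
Thu: 7:21 AM–6:54 PM = 11 h 33 min; less 45 min break → 10 h 48 min
Fri: 5:24 AM–5:07 PM = 11 h 43 min; less 75 min break → 10 h 28 min
Total: 4 h 41 min + 10 h 48 min + 10 h 28 min = 25 h 57 min.

25.95 hours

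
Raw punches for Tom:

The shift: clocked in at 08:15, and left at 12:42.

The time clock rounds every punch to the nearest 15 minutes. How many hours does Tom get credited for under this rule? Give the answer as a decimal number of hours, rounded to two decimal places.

4.50 hours

The shift: in 08:15→08:15, out 12:42→12:45; 4 h 30 min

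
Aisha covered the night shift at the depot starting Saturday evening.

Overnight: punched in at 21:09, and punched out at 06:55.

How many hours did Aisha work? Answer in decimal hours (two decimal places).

9.77 hours

Overnight: 21:09 → midnight = 2 h 51 min; midnight → 06:55 = 6 h 55 min; span 9 h 46 min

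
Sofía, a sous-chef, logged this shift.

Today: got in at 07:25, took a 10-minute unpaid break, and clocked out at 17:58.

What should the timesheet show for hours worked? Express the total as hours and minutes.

Today: 07:25–17:58 = 10 h 33 min; less 10 min break → 10 h 23 min

10 h 23 min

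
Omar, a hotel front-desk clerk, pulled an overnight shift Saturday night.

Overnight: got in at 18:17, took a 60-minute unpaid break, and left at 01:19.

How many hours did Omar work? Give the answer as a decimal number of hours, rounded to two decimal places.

Overnight: 18:17 → midnight = 5 h 43 min; midnight → 01:19 = 1 h 19 min; span 7 h 2 min; less 60 min break → 6 h 2 min

6.03 hours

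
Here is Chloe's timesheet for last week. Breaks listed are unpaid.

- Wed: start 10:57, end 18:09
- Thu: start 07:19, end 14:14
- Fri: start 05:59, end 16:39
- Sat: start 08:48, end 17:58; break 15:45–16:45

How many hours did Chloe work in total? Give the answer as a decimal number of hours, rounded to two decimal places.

32.95 hours

Wed: 10:57–18:09 = 7 h 12 min
Thu: 07:19–14:14 = 6 h 55 min
Fri: 05:59–16:39 = 10 h 40 min
Sat: 08:48–17:58 = 9 h 10 min; less 60 min break → 8 h 10 min
Total: 7 h 12 min + 6 h 55 min + 10 h 40 min + 8 h 10 min = 32 h 57 min.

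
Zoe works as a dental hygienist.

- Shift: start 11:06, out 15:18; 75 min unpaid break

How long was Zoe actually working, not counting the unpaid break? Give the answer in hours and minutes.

2 h 57 min

Shift: 11:06–15:18 = 4 h 12 min; less 75 min break → 2 h 57 min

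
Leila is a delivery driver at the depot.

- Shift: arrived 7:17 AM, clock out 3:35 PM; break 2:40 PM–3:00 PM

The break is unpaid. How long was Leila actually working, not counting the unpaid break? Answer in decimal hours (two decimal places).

7.97 hours

Shift: 7:17 AM–3:35 PM = 8 h 18 min; less 20 min break → 7 h 58 min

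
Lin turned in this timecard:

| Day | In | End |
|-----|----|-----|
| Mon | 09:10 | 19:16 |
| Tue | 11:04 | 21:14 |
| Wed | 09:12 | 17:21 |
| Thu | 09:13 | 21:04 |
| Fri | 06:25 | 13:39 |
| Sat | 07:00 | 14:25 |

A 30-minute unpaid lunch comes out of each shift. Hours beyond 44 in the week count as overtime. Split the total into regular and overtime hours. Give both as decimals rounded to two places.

Regular 44.00 hours, overtime 7.92 hours

Mon: 09:10–19:16 = 10 h 6 min; less 30 min break → 9 h 36 min
Tue: 11:04–21:14 = 10 h 10 min; less 30 min break → 9 h 40 min
Wed: 09:12–17:21 = 8 h 9 min; less 30 min break → 7 h 39 min
Thu: 09:13–21:04 = 11 h 51 min; less 30 min break → 11 h 21 min
Fri: 06:25–13:39 = 7 h 14 min; less 30 min break → 6 h 44 min
Sat: 07:00–14:25 = 7 h 25 min; less 30 min break → 6 h 55 min
Total worked: 51 h 55 min = 51.92 h.
Threshold 44 h → overtime 7 h 55 min, regular 44 h 0 min.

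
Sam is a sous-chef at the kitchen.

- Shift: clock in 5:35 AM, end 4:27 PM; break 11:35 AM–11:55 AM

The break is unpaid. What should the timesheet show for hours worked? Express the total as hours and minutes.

10 h 32 min

Shift: 5:35 AM–4:27 PM = 10 h 52 min; less 20 min break → 10 h 32 min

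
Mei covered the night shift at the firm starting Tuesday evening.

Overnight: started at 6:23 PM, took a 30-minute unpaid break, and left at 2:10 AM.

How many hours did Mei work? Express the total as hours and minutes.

7 h 17 min

Overnight: 6:23 PM → midnight = 5 h 37 min; midnight → 2:10 AM = 2 h 10 min; span 7 h 47 min; less 30 min break → 7 h 17 min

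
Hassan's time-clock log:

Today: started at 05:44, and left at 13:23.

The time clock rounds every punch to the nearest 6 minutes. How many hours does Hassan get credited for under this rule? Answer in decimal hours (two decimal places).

7.70 hours

Today: in 05:44→05:42, out 13:23→13:24; 7 h 42 min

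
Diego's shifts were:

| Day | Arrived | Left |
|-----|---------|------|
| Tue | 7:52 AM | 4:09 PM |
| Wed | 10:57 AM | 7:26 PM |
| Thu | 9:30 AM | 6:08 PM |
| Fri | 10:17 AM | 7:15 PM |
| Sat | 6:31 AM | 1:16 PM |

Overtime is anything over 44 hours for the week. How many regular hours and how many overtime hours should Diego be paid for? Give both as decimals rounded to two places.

Regular 41.12 hours, overtime 0.00 hours

Tue: 7:52 AM–4:09 PM = 8 h 17 min
Wed: 10:57 AM–7:26 PM = 8 h 29 min
Thu: 9:30 AM–6:08 PM = 8 h 38 min
Fri: 10:17 AM–7:15 PM = 8 h 58 min
Sat: 6:31 AM–1:16 PM = 6 h 45 min
Total worked: 41 h 7 min = 41.12 h.
Threshold 44 h → overtime 0 h 0 min, regular 41 h 7 min.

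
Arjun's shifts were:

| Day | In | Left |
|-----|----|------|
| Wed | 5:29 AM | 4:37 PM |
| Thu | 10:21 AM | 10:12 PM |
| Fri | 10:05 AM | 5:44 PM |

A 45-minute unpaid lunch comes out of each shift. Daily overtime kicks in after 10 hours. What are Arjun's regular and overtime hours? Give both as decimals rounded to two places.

Wed: 5:29 AM–4:37 PM = 11 h 8 min; less 45 min break → 10 h 23 min
Thu: 10:21 AM–10:12 PM = 11 h 51 min; less 45 min break → 11 h 6 min
Fri: 10:05 AM–5:44 PM = 7 h 39 min; less 45 min break → 6 h 54 min
Wed reg 10 h 0 min / OT 0 h 23 min; Thu reg 10 h 0 min / OT 1 h 6 min; Fri reg 6 h 54 min / OT 0 h 0 min.
Totals: regular 26 h 54 min, overtime 1 h 29 min.

Regular 26.90 hours, overtime 1.48 hours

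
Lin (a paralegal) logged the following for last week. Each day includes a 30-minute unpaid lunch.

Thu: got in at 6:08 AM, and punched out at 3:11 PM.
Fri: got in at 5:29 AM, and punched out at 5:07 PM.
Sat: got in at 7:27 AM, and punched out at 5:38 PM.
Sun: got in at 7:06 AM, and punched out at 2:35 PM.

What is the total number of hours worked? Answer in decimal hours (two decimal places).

36.35 hours

Thu: 6:08 AM–3:11 PM = 9 h 3 min; less 30 min break → 8 h 33 min
Fri: 5:29 AM–5:07 PM = 11 h 38 min; less 30 min break → 11 h 8 min
Sat: 7:27 AM–5:38 PM = 10 h 11 min; less 30 min break → 9 h 41 min
Sun: 7:06 AM–2:35 PM = 7 h 29 min; less 30 min break → 6 h 59 min
Total: 8 h 33 min + 11 h 8 min + 9 h 41 min + 6 h 59 min = 36 h 21 min.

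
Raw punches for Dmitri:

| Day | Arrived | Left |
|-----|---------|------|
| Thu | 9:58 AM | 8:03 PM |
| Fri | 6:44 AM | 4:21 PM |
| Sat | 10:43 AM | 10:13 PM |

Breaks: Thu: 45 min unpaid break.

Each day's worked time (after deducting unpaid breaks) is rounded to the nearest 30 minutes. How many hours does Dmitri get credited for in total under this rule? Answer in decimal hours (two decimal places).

Thu: 9:58 AM–8:03 PM = 10 h 5 min − 45 min = 9 h 20 min → rounds to 9 h 30 min
Fri: 6:44 AM–4:21 PM = 9 h 37 min → rounds to 9 h 30 min
Sat: 10:43 AM–10:13 PM = 11 h 30 min → rounds to 11 h 30 min
Total credited: 30 h 30 min.

30.50 hours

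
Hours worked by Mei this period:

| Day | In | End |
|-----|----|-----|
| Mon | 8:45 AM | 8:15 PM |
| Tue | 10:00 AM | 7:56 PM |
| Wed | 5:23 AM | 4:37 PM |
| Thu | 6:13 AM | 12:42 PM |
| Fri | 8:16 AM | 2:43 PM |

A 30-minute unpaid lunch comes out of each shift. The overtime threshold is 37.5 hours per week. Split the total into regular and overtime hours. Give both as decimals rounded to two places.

Mon: 8:45 AM–8:15 PM = 11 h 30 min; less 30 min break → 11 h 0 min
Tue: 10:00 AM–7:56 PM = 9 h 56 min; less 30 min break → 9 h 26 min
Wed: 5:23 AM–4:37 PM = 11 h 14 min; less 30 min break → 10 h 44 min
Thu: 6:13 AM–12:42 PM = 6 h 29 min; less 30 min break → 5 h 59 min
Fri: 8:16 AM–2:43 PM = 6 h 27 min; less 30 min break → 5 h 57 min
Total worked: 43 h 6 min = 43.10 h.
Threshold 37.5 h → overtime 5 h 36 min, regular 37 h 30 min.

Regular 37.50 hours, overtime 5.60 hours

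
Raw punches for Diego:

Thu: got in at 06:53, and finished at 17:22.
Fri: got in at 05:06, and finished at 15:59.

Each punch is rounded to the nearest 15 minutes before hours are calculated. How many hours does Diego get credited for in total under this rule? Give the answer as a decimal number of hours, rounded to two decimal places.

21.25 hours

Thu: in 06:53→07:00, out 17:22→17:15; 10 h 15 min
Fri: in 05:06→05:00, out 15:59→16:00; 11 h 0 min
Total credited: 21 h 15 min.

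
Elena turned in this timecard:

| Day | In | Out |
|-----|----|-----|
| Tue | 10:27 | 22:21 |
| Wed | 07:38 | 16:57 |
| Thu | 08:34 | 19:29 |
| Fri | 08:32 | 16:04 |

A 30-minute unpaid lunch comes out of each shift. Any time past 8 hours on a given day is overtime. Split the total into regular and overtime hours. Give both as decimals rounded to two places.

Regular 31.03 hours, overtime 6.63 hours

Tue: 10:27–22:21 = 11 h 54 min; less 30 min break → 11 h 24 min
Wed: 07:38–16:57 = 9 h 19 min; less 30 min break → 8 h 49 min
Thu: 08:34–19:29 = 10 h 55 min; less 30 min break → 10 h 25 min
Fri: 08:32–16:04 = 7 h 32 min; less 30 min break → 7 h 2 min
Tue reg 8 h 0 min / OT 3 h 24 min; Wed reg 8 h 0 min / OT 0 h 49 min; Thu reg 8 h 0 min / OT 2 h 25 min; Fri reg 7 h 2 min / OT 0 h 0 min.
Totals: regular 31 h 2 min, overtime 6 h 38 min.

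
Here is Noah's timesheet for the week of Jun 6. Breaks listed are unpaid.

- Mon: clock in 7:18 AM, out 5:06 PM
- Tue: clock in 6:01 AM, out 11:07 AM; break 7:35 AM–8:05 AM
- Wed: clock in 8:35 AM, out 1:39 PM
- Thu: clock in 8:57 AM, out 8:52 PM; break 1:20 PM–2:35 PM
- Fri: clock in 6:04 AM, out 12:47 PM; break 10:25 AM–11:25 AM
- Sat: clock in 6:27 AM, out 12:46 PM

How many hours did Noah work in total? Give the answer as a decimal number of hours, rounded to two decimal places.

Mon: 7:18 AM–5:06 PM = 9 h 48 min
Tue: 6:01 AM–11:07 AM = 5 h 6 min; less 30 min break → 4 h 36 min
Wed: 8:35 AM–1:39 PM = 5 h 4 min
Thu: 8:57 AM–8:52 PM = 11 h 55 min; less 75 min break → 10 h 40 min
Fri: 6:04 AM–12:47 PM = 6 h 43 min; less 60 min break → 5 h 43 min
Sat: 6:27 AM–12:46 PM = 6 h 19 min
Total: 9 h 48 min + 4 h 36 min + 5 h 4 min + 10 h 40 min + 5 h 43 min + 6 h 19 min = 42 h 10 min.

42.17 hours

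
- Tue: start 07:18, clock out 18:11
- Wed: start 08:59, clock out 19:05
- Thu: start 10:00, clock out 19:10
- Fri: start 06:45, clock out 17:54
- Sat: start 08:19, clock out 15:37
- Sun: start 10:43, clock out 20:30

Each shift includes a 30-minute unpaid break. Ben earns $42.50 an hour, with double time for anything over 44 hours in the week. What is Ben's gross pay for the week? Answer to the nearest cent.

Tue: 07:18–18:11 = 10 h 53 min; less 30 min break → 10 h 23 min
Wed: 08:59–19:05 = 10 h 6 min; less 30 min break → 9 h 36 min
Thu: 10:00–19:10 = 9 h 10 min; less 30 min break → 8 h 40 min
Fri: 06:45–17:54 = 11 h 9 min; less 30 min break → 10 h 39 min
Sat: 08:19–15:37 = 7 h 18 min; less 30 min break → 6 h 48 min
Sun: 10:43–20:30 = 9 h 47 min; less 30 min break → 9 h 17 min
Total worked: 55 h 23 min = 3323 min.
Regular 44 h 0 min = 2640 min at $42.50/h; overtime 11 h 23 min = 683 min at $85.00/h.
Pay = (2640 × $42.50 + 683 × $85.00) ÷ 60 = $2837.58.

$2837.58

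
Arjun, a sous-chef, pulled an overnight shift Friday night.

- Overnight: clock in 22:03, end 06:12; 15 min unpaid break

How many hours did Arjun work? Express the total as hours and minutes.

Overnight: 22:03 → midnight = 1 h 57 min; midnight → 06:12 = 6 h 12 min; span 8 h 9 min; less 15 min break → 7 h 54 min

7 h 54 min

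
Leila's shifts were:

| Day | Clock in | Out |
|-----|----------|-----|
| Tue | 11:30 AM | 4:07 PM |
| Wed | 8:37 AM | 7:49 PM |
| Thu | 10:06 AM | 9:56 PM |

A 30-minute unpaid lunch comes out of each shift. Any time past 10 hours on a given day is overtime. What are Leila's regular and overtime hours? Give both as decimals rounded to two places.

Regular 24.12 hours, overtime 2.03 hours

Tue: 11:30 AM–4:07 PM = 4 h 37 min; less 30 min break → 4 h 7 min
Wed: 8:37 AM–7:49 PM = 11 h 12 min; less 30 min break → 10 h 42 min
Thu: 10:06 AM–9:56 PM = 11 h 50 min; less 30 min break → 11 h 20 min
Tue reg 4 h 7 min / OT 0 h 0 min; Wed reg 10 h 0 min / OT 0 h 42 min; Thu reg 10 h 0 min / OT 1 h 20 min.
Totals: regular 24 h 7 min, overtime 2 h 2 min.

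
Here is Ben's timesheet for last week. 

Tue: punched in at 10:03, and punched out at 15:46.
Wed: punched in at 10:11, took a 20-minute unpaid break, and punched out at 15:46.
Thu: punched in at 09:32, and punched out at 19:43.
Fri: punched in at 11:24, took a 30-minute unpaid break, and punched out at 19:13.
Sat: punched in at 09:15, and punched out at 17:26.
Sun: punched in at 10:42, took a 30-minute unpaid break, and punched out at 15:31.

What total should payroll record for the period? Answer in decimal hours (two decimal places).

40.97 hours

Tue: 10:03–15:46 = 5 h 43 min
Wed: 10:11–15:46 = 5 h 35 min; less 20 min break → 5 h 15 min
Thu: 09:32–19:43 = 10 h 11 min
Fri: 11:24–19:13 = 7 h 49 min; less 30 min break → 7 h 19 min
Sat: 09:15–17:26 = 8 h 11 min
Sun: 10:42–15:31 = 4 h 49 min; less 30 min break → 4 h 19 min
Total: 5 h 43 min + 5 h 15 min + 10 h 11 min + 7 h 19 min + 8 h 11 min + 4 h 19 min = 40 h 58 min.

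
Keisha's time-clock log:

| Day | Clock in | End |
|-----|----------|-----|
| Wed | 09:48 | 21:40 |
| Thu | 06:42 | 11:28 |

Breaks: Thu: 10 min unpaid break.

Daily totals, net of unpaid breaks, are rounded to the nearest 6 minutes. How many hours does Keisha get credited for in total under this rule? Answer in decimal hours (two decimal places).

Wed: 09:48–21:40 = 11 h 52 min → rounds to 11 h 54 min
Thu: 06:42–11:28 = 4 h 46 min − 10 min = 4 h 36 min → rounds to 4 h 36 min
Total credited: 16 h 30 min.

16.50 hours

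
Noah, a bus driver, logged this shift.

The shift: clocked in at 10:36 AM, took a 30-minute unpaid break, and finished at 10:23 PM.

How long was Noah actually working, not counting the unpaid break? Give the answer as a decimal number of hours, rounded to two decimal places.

The shift: 10:36 AM–10:23 PM = 11 h 47 min; less 30 min break → 11 h 17 min

11.28 hours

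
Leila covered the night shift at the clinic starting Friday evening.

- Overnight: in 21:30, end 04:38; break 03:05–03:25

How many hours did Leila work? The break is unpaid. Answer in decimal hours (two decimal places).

Overnight: 21:30 → midnight = 2 h 30 min; midnight → 04:38 = 4 h 38 min; span 7 h 8 min; less 20 min break → 6 h 48 min

6.80 hours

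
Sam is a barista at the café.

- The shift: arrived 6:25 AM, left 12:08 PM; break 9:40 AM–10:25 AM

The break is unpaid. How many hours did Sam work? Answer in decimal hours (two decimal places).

4.97 hours

The shift: 6:25 AM–12:08 PM = 5 h 43 min; less 45 min break → 4 h 58 min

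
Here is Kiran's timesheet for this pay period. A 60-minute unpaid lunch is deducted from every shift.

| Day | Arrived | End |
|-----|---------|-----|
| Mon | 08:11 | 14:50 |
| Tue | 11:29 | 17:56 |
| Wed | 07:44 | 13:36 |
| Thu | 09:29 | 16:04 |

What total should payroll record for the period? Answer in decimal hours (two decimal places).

Mon: 08:11–14:50 = 6 h 39 min; less 60 min break → 5 h 39 min
Tue: 11:29–17:56 = 6 h 27 min; less 60 min break → 5 h 27 min
Wed: 07:44–13:36 = 5 h 52 min; less 60 min break → 4 h 52 min
Thu: 09:29–16:04 = 6 h 35 min; less 60 min break → 5 h 35 min
Total: 5 h 39 min + 5 h 27 min + 4 h 52 min + 5 h 35 min = 21 h 33 min.

21.55 hours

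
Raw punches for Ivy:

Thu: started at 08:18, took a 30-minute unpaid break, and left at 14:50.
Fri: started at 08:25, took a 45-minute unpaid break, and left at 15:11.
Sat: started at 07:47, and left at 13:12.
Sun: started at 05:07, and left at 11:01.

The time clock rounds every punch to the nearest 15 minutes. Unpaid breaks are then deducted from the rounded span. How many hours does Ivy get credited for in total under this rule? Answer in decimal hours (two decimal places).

Thu: in 08:18→08:15, out 14:50→14:45; 6 h 30 min − 30 min = 6 h 0 min
Fri: in 08:25→08:30, out 15:11→15:15; 6 h 45 min − 45 min = 6 h 0 min
Sat: in 07:47→07:45, out 13:12→13:15; 5 h 30 min
Sun: in 05:07→05:00, out 11:01→11:00; 6 h 0 min
Total credited: 23 h 30 min.

23.50 hours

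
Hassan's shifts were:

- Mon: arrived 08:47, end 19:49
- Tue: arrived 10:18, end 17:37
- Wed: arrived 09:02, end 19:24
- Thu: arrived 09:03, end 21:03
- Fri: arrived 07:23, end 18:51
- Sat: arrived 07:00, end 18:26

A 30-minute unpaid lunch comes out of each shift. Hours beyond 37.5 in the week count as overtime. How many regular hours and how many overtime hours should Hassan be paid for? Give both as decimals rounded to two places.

Mon: 08:47–19:49 = 11 h 2 min; less 30 min break → 10 h 32 min
Tue: 10:18–17:37 = 7 h 19 min; less 30 min break → 6 h 49 min
Wed: 09:02–19:24 = 10 h 22 min; less 30 min break → 9 h 52 min
Thu: 09:03–21:03 = 12 h 0 min; less 30 min break → 11 h 30 min
Fri: 07:23–18:51 = 11 h 28 min; less 30 min break → 10 h 58 min
Sat: 07:00–18:26 = 11 h 26 min; less 30 min break → 10 h 56 min
Total worked: 60 h 37 min = 60.62 h.
Threshold 37.5 h → overtime 23 h 7 min, regular 37 h 30 min.

Regular 37.50 hours, overtime 23.12 hours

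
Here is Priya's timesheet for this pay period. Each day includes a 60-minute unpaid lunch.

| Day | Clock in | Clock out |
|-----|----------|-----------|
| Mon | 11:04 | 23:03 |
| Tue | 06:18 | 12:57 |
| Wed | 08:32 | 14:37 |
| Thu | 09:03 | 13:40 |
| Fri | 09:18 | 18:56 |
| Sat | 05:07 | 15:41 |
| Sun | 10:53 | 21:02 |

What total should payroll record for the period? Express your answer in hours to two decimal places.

Mon: 11:04–23:03 = 11 h 59 min; less 60 min break → 10 h 59 min
Tue: 06:18–12:57 = 6 h 39 min; less 60 min break → 5 h 39 min
Wed: 08:32–14:37 = 6 h 5 min; less 60 min break → 5 h 5 min
Thu: 09:03–13:40 = 4 h 37 min; less 60 min break → 3 h 37 min
Fri: 09:18–18:56 = 9 h 38 min; less 60 min break → 8 h 38 min
Sat: 05:07–15:41 = 10 h 34 min; less 60 min break → 9 h 34 min
Sun: 10:53–21:02 = 10 h 9 min; less 60 min break → 9 h 9 min
Total: 10 h 59 min + 5 h 39 min + 5 h 5 min + 3 h 37 min + 8 h 38 min + 9 h 34 min + 9 h 9 min = 52 h 41 min.

52.68 hours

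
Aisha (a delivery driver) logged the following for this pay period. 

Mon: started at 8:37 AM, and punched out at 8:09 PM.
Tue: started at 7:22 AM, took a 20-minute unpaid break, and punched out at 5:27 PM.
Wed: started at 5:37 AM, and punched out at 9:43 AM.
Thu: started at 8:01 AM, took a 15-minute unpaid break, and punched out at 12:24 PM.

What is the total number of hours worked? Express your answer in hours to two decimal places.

29.52 hours

Mon: 8:37 AM–8:09 PM = 11 h 32 min
Tue: 7:22 AM–5:27 PM = 10 h 5 min; less 20 min break → 9 h 45 min
Wed: 5:37 AM–9:43 AM = 4 h 6 min
Thu: 8:01 AM–12:24 PM = 4 h 23 min; less 15 min break → 4 h 8 min
Total: 11 h 32 min + 9 h 45 min + 4 h 6 min + 4 h 8 min = 29 h 31 min.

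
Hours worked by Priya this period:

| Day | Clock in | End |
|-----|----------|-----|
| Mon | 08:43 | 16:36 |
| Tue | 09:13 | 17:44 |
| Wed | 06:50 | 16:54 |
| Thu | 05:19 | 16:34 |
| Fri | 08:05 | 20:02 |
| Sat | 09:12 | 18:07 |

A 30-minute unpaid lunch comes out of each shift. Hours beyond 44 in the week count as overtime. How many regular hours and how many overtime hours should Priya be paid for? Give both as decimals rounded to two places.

Mon: 08:43–16:36 = 7 h 53 min; less 30 min break → 7 h 23 min
Tue: 09:13–17:44 = 8 h 31 min; less 30 min break → 8 h 1 min
Wed: 06:50–16:54 = 10 h 4 min; less 30 min break → 9 h 34 min
Thu: 05:19–16:34 = 11 h 15 min; less 30 min break → 10 h 45 min
Fri: 08:05–20:02 = 11 h 57 min; less 30 min break → 11 h 27 min
Sat: 09:12–18:07 = 8 h 55 min; less 30 min break → 8 h 25 min
Total worked: 55 h 35 min = 55.58 h.
Threshold 44 h → overtime 11 h 35 min, regular 44 h 0 min.

Regular 44.00 hours, overtime 11.58 hours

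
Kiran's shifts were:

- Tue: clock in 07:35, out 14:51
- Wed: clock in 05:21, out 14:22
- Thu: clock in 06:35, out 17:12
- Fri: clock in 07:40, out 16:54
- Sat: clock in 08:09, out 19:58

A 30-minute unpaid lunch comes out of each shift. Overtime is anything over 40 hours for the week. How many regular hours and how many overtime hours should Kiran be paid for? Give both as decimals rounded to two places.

Tue: 07:35–14:51 = 7 h 16 min; less 30 min break → 6 h 46 min
Wed: 05:21–14:22 = 9 h 1 min; less 30 min break → 8 h 31 min
Thu: 06:35–17:12 = 10 h 37 min; less 30 min break → 10 h 7 min
Fri: 07:40–16:54 = 9 h 14 min; less 30 min break → 8 h 44 min
Sat: 08:09–19:58 = 11 h 49 min; less 30 min break → 11 h 19 min
Total worked: 45 h 27 min = 45.45 h.
Threshold 40 h → overtime 5 h 27 min, regular 40 h 0 min.

Regular 40.00 hours, overtime 5.45 hours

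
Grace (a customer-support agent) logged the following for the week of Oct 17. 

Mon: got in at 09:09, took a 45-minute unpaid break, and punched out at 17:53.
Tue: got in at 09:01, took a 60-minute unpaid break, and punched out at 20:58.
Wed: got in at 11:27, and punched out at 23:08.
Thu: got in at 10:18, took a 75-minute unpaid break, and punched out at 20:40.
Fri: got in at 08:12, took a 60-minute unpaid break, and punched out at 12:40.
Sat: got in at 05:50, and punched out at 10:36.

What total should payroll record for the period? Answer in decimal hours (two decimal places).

47.97 hours

Mon: 09:09–17:53 = 8 h 44 min; less 45 min break → 7 h 59 min
Tue: 09:01–20:58 = 11 h 57 min; less 60 min break → 10 h 57 min
Wed: 11:27–23:08 = 11 h 41 min
Thu: 10:18–20:40 = 10 h 22 min; less 75 min break → 9 h 7 min
Fri: 08:12–12:40 = 4 h 28 min; less 60 min break → 3 h 28 min
Sat: 05:50–10:36 = 4 h 46 min
Total: 7 h 59 min + 10 h 57 min + 11 h 41 min + 9 h 7 min + 3 h 28 min + 4 h 46 min = 47 h 58 min.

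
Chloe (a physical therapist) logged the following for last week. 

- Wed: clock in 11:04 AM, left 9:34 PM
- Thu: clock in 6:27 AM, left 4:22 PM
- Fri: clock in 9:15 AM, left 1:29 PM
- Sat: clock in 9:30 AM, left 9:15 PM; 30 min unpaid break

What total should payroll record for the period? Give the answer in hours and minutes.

35 h 54 min

Wed: 11:04 AM–9:34 PM = 10 h 30 min
Thu: 6:27 AM–4:22 PM = 9 h 55 min
Fri: 9:15 AM–1:29 PM = 4 h 14 min
Sat: 9:30 AM–9:15 PM = 11 h 45 min; less 30 min break → 11 h 15 min
Total: 10 h 30 min + 9 h 55 min + 4 h 14 min + 11 h 15 min = 35 h 54 min.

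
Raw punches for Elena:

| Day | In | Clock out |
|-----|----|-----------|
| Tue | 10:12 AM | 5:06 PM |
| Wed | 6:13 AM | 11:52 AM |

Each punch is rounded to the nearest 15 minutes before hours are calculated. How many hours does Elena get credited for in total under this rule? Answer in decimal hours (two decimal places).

Tue: in 10:12 AM→10:15 AM, out 5:06 PM→5:00 PM; 6 h 45 min
Wed: in 6:13 AM→6:15 AM, out 11:52 AM→11:45 AM; 5 h 30 min
Total credited: 12 h 15 min.

12.25 hours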